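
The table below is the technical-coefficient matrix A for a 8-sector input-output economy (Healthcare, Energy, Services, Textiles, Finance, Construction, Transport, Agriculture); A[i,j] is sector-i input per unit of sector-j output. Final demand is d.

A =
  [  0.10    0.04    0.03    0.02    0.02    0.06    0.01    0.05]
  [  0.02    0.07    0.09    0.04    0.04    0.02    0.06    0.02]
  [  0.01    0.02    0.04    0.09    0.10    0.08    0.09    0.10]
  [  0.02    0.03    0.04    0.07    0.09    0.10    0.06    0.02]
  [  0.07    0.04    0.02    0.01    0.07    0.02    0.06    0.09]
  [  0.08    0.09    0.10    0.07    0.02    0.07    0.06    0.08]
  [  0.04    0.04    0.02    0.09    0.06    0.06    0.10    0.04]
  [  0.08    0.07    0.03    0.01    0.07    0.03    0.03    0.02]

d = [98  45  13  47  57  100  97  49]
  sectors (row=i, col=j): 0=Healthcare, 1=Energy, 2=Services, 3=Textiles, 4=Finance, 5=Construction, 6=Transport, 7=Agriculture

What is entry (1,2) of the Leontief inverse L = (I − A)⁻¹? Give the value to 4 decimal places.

L[1,2] = 0.1190

Form M = I − A:
  [  0.90   -0.04   -0.03   -0.02   -0.02   -0.06   -0.01   -0.05]
  [ -0.02    0.93   -0.09   -0.04   -0.04   -0.02   -0.06   -0.02]
  [ -0.01   -0.02    0.96   -0.09   -0.10   -0.08   -0.09   -0.10]
  [ -0.02   -0.03   -0.04    0.93   -0.09   -0.10   -0.06   -0.02]
  [ -0.07   -0.04   -0.02   -0.01    0.93   -0.02   -0.06   -0.09]
  [ -0.08   -0.09   -0.10   -0.07   -0.02    0.93   -0.06   -0.08]
  [ -0.04   -0.04   -0.02   -0.09   -0.06   -0.06    0.90   -0.04]
  [ -0.08   -0.07   -0.03   -0.01   -0.07   -0.03   -0.03    0.98]
Leontief inverse L = M⁻¹:
  [  1.1349    0.0700    0.0576    0.0449    0.0483    0.0906    0.0379    0.0795]
  [  0.0479    1.0996    0.1190    0.0753    0.0802    0.0551    0.1016    0.0546]
  [  0.0600    0.0670    1.0800    0.1360    0.1569    0.1304    0.1463    0.1484]
  [  0.0607    0.0691    0.0766    1.1103    0.1348    0.1433    0.1076    0.0634]
  [  0.1084    0.0724    0.0457    0.0359    1.1054    0.0501    0.0941    0.1219]
  [  0.1305    0.1400    0.1478    0.1216    0.0782    1.1260    0.1183    0.1310]
  [  0.0809    0.0789    0.0549    0.1314    0.1060    0.1047    1.1482    0.0792]
  [  0.1127    0.0989    0.0565    0.0348    0.1005    0.0580    0.0614    1.0511]
Total output x = L · d:
  x_0 = 1.1349·98 + 0.0700·45 + 0.0576·13 + 0.0449·47 + 0.0483·57 + 0.0906·100 + 0.0379·97 + 0.0795·49 = 136.6059
  x_1 = 0.0479·98 + 1.0996·45 + 0.1190·13 + 0.0753·47 + 0.0802·57 + 0.0551·100 + 0.1016·97 + 0.0546·49 = 81.8759
  x_2 = 0.0600·98 + 0.0670·45 + 1.0800·13 + 0.1360·47 + 0.1569·57 + 0.1304·100 + 0.1463·97 + 0.1484·49 = 72.7779
  x_3 = 0.0607·98 + 0.0691·45 + 0.0766·13 + 1.1103·47 + 0.1348·57 + 0.1433·100 + 0.1076·97 + 0.0634·49 = 97.7943
  x_4 = 0.1084·98 + 0.0724·45 + 0.0457·13 + 0.0359·47 + 1.1054·57 + 0.0501·100 + 0.0941·97 + 0.1219·49 = 99.2804
  x_5 = 0.1305·98 + 0.1400·45 + 0.1478·13 + 0.1216·47 + 0.0782·57 + 1.1260·100 + 0.1183·97 + 0.1310·49 = 161.6816
  x_6 = 0.0809·98 + 0.0789·45 + 0.0549·13 + 0.1314·47 + 0.1060·57 + 0.1047·100 + 1.1482·97 + 0.0792·49 = 150.1428
  x_7 = 0.1127·98 + 0.0989·45 + 0.0565·13 + 0.0348·47 + 0.1005·57 + 0.0580·100 + 0.0614·97 + 1.0511·49 = 86.8627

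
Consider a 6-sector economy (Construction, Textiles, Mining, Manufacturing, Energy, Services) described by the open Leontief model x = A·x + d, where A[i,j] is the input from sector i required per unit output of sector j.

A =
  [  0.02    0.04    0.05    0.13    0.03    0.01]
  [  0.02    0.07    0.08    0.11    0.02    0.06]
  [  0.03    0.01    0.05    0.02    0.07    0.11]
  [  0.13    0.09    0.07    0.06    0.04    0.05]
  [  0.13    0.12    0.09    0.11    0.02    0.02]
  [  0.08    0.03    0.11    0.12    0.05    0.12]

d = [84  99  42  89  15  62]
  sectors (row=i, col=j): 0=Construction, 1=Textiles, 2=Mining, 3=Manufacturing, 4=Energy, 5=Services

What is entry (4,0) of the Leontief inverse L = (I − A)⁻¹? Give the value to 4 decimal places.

Form M = I − A:
  [  0.98   -0.04   -0.05   -0.13   -0.03   -0.01]
  [ -0.02    0.93   -0.08   -0.11   -0.02   -0.06]
  [ -0.03   -0.01    0.95   -0.02   -0.07   -0.11]
  [ -0.13   -0.09   -0.07    0.94   -0.04   -0.05]
  [ -0.13   -0.12   -0.09   -0.11    0.98   -0.02]
  [ -0.08   -0.03   -0.11   -0.12   -0.05    0.88]
Leontief inverse L = M⁻¹:
  [  1.0559    0.0699    0.0827    0.1664    0.0484    0.0377]
  [  0.0616    1.1037    0.1239    0.1585    0.0449    0.1015]
  [  0.0668    0.0374    1.0896    0.0660    0.0907    0.1453]
  [  0.1718    0.1291    0.1197    1.1247    0.0670    0.0911]
  [  0.1759    0.1639    0.1431    0.1777    1.0499    0.0650]
  [  0.1399    0.0756    0.1724    0.1922    0.0861    1.1775]
Total output x = L · d:
  x_0 = 1.0559·84 + 0.0699·99 + 0.0827·42 + 0.1664·89 + 0.0484·15 + 0.0377·62 = 116.9598
  x_1 = 0.0616·84 + 1.1037·99 + 0.1239·42 + 0.1585·89 + 0.0449·15 + 0.1015·62 = 140.7082
  x_2 = 0.0668·84 + 0.0374·99 + 1.0896·42 + 0.0660·89 + 0.0907·15 + 0.1453·62 = 71.3104
  x_3 = 0.1718·84 + 0.1291·99 + 0.1197·42 + 1.1247·89 + 0.0670·15 + 0.0911·62 = 138.9983
  x_4 = 0.1759·84 + 0.1639·99 + 0.1431·42 + 0.1777·89 + 1.0499·15 + 0.0650·62 = 72.6072
  x_5 = 0.1399·84 + 0.0756·99 + 0.1724·42 + 0.1922·89 + 0.0861·15 + 1.1775·62 = 117.8777

L[4,0] = 0.1759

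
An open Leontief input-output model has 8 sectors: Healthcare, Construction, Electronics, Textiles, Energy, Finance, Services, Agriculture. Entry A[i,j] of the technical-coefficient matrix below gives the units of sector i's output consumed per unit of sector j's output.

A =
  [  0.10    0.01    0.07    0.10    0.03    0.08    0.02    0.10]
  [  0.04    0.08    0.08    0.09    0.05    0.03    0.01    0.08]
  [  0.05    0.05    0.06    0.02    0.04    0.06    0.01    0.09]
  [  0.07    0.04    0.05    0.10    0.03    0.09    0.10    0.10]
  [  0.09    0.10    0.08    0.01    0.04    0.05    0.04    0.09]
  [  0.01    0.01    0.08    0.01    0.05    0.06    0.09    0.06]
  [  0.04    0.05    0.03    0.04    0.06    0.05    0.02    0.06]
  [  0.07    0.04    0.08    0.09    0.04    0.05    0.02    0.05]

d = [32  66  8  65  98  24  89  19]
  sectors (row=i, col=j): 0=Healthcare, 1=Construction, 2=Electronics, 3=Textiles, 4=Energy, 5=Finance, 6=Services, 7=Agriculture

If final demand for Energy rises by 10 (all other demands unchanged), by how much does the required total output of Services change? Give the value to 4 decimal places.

0.8663

Form M = I − A:
  [  0.90   -0.01   -0.07   -0.10   -0.03   -0.08   -0.02   -0.10]
  [ -0.04    0.92   -0.08   -0.09   -0.05   -0.03   -0.01   -0.08]
  [ -0.05   -0.05    0.94   -0.02   -0.04   -0.06   -0.01   -0.09]
  [ -0.07   -0.04   -0.05    0.90   -0.03   -0.09   -0.10   -0.10]
  [ -0.09   -0.10   -0.08   -0.01    0.96   -0.05   -0.04   -0.09]
  [ -0.01   -0.01   -0.08   -0.01   -0.05    0.94   -0.09   -0.06]
  [ -0.04   -0.05   -0.03   -0.04   -0.06   -0.05    0.98   -0.06]
  [ -0.07   -0.04   -0.08   -0.09   -0.04   -0.05   -0.02    0.95]
Leontief inverse L = M⁻¹:
  [  1.1574    0.0464    0.1330    0.1586    0.0674    0.1397    0.0608    0.1741]
  [  0.0914    1.1206    0.1379    0.1438    0.0845    0.0808    0.0433    0.1480]
  [  0.0904    0.0805    1.1082    0.0604    0.0684    0.0999    0.0350    0.1426]
  [  0.1304    0.0839    0.1181    1.1636    0.0743    0.1539    0.1443    0.1803]
  [  0.1437    0.1411    0.1424    0.0654    1.0778    0.1016    0.0691    0.1603]
  [  0.0451    0.0401    0.1217    0.0406    0.0785    1.0965    0.1128    0.1077]
  [  0.0784    0.0802    0.0743    0.0778    0.0866    0.0875    1.0453    0.1100]
  [  0.1192    0.0751    0.1341    0.1396    0.0727    0.1005    0.0538    1.1155]
Total output x = L · d:
  x_0 = 1.1574·32 + 0.0464·66 + 0.1330·8 + 0.1586·65 + 0.0674·98 + 0.1397·24 + 0.0608·89 + 0.1741·19 = 70.1521
  x_1 = 0.0914·32 + 1.1206·66 + 0.1379·8 + 0.1438·65 + 0.0845·98 + 0.0808·24 + 0.0433·89 + 0.1480·19 = 104.2236
  x_2 = 0.0904·32 + 0.0805·66 + 1.1082·8 + 0.0604·65 + 0.0684·98 + 0.0999·24 + 0.0350·89 + 0.1426·19 = 35.9257
  x_3 = 0.1304·32 + 0.0839·66 + 0.1181·8 + 1.1636·65 + 0.0743·98 + 0.1539·24 + 0.1443·89 + 0.1803·19 = 113.5273
  x_4 = 0.1437·32 + 0.1411·66 + 0.1424·8 + 0.0654·65 + 1.0778·98 + 0.1016·24 + 0.0691·89 + 0.1603·19 = 136.5632
  x_5 = 0.0451·32 + 0.0401·66 + 0.1217·8 + 0.0406·65 + 0.0785·98 + 1.0965·24 + 0.1128·89 + 0.1077·19 = 53.8002
  x_6 = 0.0784·32 + 0.0802·66 + 0.0743·8 + 0.0778·65 + 0.0866·98 + 0.0875·24 + 1.0453·89 + 0.1100·19 = 119.1690
  x_7 = 0.1192·32 + 0.0751·66 + 0.1341·8 + 0.1396·65 + 0.0727·98 + 0.1005·24 + 0.0538·89 + 1.1155·19 = 54.4284
Δx_6 = L[6,4] · Δd_4 = 0.0866 · 10 = 0.8663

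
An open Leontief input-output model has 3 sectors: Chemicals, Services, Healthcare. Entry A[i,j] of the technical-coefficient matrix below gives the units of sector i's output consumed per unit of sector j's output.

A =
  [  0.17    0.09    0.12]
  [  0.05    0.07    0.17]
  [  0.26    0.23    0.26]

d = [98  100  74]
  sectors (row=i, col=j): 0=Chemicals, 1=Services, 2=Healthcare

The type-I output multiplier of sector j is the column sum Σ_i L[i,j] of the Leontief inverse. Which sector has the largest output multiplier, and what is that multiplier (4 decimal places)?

Healthcare (2.0784)

Form M = I − A:
  [  0.83   -0.09   -0.12]
  [ -0.05    0.93   -0.17]
  [ -0.26   -0.23    0.74]
Leontief inverse L = M⁻¹:
  [  1.2955    0.1880    0.2533]
  [  0.1621    1.1636    0.2936]
  [  0.5055    0.4277    1.5316]
Total output x = L · d:
  x_0 = 1.2955·98 + 0.1880·100 + 0.2533·74 = 164.4997
  x_1 = 0.1621·98 + 1.1636·100 + 0.2936·74 = 153.9630
  x_2 = 0.5055·98 + 0.4277·100 + 1.5316·74 = 205.6505
Output multipliers (column sums of L):
  Chemicals: 1.9631
  Services: 1.7793
  Healthcare: 2.0784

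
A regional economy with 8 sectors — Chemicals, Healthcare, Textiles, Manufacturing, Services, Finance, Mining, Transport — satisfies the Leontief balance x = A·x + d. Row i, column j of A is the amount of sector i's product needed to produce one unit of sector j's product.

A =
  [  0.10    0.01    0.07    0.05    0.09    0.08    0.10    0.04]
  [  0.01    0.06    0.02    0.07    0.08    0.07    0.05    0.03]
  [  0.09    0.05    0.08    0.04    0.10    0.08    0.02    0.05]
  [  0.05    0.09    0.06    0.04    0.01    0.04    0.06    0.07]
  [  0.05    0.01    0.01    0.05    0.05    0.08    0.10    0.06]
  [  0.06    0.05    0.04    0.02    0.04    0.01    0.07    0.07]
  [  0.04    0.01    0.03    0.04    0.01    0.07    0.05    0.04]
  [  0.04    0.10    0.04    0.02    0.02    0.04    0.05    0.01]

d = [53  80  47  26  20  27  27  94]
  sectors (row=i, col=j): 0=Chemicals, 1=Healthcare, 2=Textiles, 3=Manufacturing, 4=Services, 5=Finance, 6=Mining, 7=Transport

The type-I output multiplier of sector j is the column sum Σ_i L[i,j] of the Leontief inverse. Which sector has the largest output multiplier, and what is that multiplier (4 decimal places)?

Mining (1.8444)

Form M = I − A:
  [  0.90   -0.01   -0.07   -0.05   -0.09   -0.08   -0.10   -0.04]
  [ -0.01    0.94   -0.02   -0.07   -0.08   -0.07   -0.05   -0.03]
  [ -0.09   -0.05    0.92   -0.04   -0.10   -0.08   -0.02   -0.05]
  [ -0.05   -0.09   -0.06    0.96   -0.01   -0.04   -0.06   -0.07]
  [ -0.05   -0.01   -0.01   -0.05    0.95   -0.08   -0.10   -0.06]
  [ -0.06   -0.05   -0.04   -0.02   -0.04    0.99   -0.07   -0.07]
  [ -0.04   -0.01   -0.03   -0.04   -0.01   -0.07    0.95   -0.04]
  [ -0.04   -0.10   -0.04   -0.02   -0.02   -0.04   -0.05    0.99]
Leontief inverse L = M⁻¹:
  [  1.1548    0.0457    0.1107    0.0863    0.1349    0.1346    0.1603    0.0839]
  [  0.0418    1.0902    0.0446    0.0964    0.1082    0.1056    0.0912    0.0615]
  [  0.1416    0.0875    1.1185    0.0760    0.1476    0.1322    0.0780    0.0917]
  [  0.0868    0.1247    0.0908    1.0695    0.0461    0.0813    0.1013    0.1001]
  [  0.0865    0.0390    0.0378    0.0753    1.0772    0.1167    0.1435    0.0912]
  [  0.0926    0.0765    0.0656    0.0451    0.0698    1.0472    0.1075    0.0952]
  [  0.0678    0.0327    0.0521    0.0581    0.0320    0.0958    1.0800    0.0628]
  [  0.0673    0.1235    0.0620    0.0442    0.0495    0.0726    0.0827    1.0343]
Total output x = L · d:
  x_0 = 1.1548·53 + 0.0457·80 + 0.1107·47 + 0.0863·26 + 0.1349·20 + 0.1346·27 + 0.1603·27 + 0.0839·94 = 90.8533
  x_1 = 0.0418·53 + 1.0902·80 + 0.0446·47 + 0.0964·26 + 0.1082·20 + 0.1056·27 + 0.0912·27 + 0.0615·94 = 107.2890
  x_2 = 0.1416·53 + 0.0875·80 + 1.1185·47 + 0.0760·26 + 0.1476·20 + 0.1322·27 + 0.0780·27 + 0.0917·94 = 86.2889
  x_3 = 0.0868·53 + 0.1247·80 + 0.0908·47 + 1.0695·26 + 0.0461·20 + 0.0813·27 + 0.1013·27 + 0.1001·94 = 61.9120
  x_4 = 0.0865·53 + 0.0390·80 + 0.0378·47 + 0.0753·26 + 1.0772·20 + 0.1167·27 + 0.1435·27 + 0.0912·94 = 48.5882
  x_5 = 0.0926·53 + 0.0765·80 + 0.0656·47 + 0.0451·26 + 0.0698·20 + 1.0472·27 + 0.1075·27 + 0.0952·94 = 56.8031
  x_6 = 0.0678·53 + 0.0327·80 + 0.0521·47 + 0.0581·26 + 0.0320·20 + 0.0958·27 + 1.0800·27 + 0.0628·94 = 48.4537
  x_7 = 0.0673·53 + 0.1235·80 + 0.0620·47 + 0.0442·26 + 0.0495·20 + 0.0726·27 + 0.0827·27 + 1.0343·94 = 119.9186
Output multipliers (column sums of L):
  Chemicals: 1.7391
  Healthcare: 1.6197
  Textiles: 1.5820
  Manufacturing: 1.5508
  Services: 1.6654
  Finance: 1.7861
  Mining: 1.8444
  Transport: 1.6207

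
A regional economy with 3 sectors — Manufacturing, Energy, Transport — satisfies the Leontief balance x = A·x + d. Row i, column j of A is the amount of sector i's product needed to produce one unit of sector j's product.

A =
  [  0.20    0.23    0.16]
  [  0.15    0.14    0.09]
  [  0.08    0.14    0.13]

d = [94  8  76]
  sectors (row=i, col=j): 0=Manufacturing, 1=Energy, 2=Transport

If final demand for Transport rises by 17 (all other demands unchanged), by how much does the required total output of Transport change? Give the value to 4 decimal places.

Form M = I − A:
  [  0.80   -0.23   -0.16]
  [ -0.15    0.86   -0.09]
  [ -0.08   -0.14    0.87]
Leontief inverse L = M⁻¹:
  [  1.3561    0.4102    0.2918]
  [  0.2539    1.2595    0.1770]
  [  0.1655    0.2404    1.2047]
Total output x = L · d:
  x_0 = 1.3561·94 + 0.4102·8 + 0.2918·76 = 152.9331
  x_1 = 0.2539·94 + 1.2595·8 + 0.1770·76 = 47.3884
  x_2 = 0.1655·94 + 0.2404·8 + 1.2047·76 = 109.0449
Δx_2 = L[2,2] · Δd_2 = 1.2047 · 17 = 20.4806

20.4806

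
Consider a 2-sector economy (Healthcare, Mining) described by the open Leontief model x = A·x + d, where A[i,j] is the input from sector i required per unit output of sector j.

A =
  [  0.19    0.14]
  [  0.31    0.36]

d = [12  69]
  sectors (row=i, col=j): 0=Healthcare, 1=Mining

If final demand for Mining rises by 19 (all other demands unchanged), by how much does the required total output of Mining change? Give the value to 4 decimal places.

Form M = I − A:
  [  0.81   -0.14]
  [ -0.31    0.64]
Leontief inverse L = M⁻¹:
  [  1.3474    0.2947]
  [  0.6526    1.7053]
Total output x = L · d:
  x_0 = 1.3474·12 + 0.2947·69 = 36.5053
  x_1 = 0.6526·12 + 1.7053·69 = 125.4947
Δx_1 = L[1,1] · Δd_1 = 1.7053 · 19 = 32.4000

32.4000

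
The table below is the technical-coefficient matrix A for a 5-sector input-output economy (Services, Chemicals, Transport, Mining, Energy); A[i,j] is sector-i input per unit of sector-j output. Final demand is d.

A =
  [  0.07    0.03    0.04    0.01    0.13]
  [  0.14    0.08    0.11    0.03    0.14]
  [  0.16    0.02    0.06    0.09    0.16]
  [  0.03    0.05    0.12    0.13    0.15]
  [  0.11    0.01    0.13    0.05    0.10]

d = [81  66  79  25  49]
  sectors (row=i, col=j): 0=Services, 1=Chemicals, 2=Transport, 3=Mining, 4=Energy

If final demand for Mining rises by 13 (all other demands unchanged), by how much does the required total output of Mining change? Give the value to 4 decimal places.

Form M = I − A:
  [  0.93   -0.03   -0.04   -0.01   -0.13]
  [ -0.14    0.92   -0.11   -0.03   -0.14]
  [ -0.16   -0.02    0.94   -0.09   -0.16]
  [ -0.03   -0.05   -0.12    0.87   -0.15]
  [ -0.11   -0.01   -0.13   -0.05    0.90]
Leontief inverse L = M⁻¹:
  [  1.1193    0.0422    0.0830    0.0337    0.1886]
  [  0.2298    1.1052    0.1831    0.0741    0.2500]
  [  0.2371    0.0427    1.1330    0.1366    0.2651]
  [  0.1155    0.0756    0.2019    1.1893    0.2626]
  [  0.1800    0.0278    0.1870    0.0908    1.1898]
Total output x = L · d:
  x_0 = 1.1193·81 + 0.0422·66 + 0.0830·79 + 0.0337·25 + 0.1886·49 = 110.0857
  x_1 = 0.2298·81 + 1.1052·66 + 0.1831·79 + 0.0741·25 + 0.2500·49 = 120.1294
  x_2 = 0.2371·81 + 0.0427·66 + 1.1330·79 + 0.1366·25 + 0.2651·49 = 127.9360
  x_3 = 0.1155·81 + 0.0756·66 + 0.2019·79 + 1.1893·25 + 0.2626·49 = 72.9034
  x_4 = 0.1800·81 + 0.0278·66 + 0.1870·79 + 0.0908·25 + 1.1898·49 = 91.7640
Δx_3 = L[3,3] · Δd_3 = 1.1893 · 13 = 15.4614

15.4614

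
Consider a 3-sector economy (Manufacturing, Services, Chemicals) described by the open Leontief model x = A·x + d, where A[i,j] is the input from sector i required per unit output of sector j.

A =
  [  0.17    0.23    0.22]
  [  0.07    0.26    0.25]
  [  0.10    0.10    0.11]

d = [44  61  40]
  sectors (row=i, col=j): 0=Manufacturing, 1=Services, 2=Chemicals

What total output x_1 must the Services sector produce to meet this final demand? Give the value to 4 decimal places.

Form M = I − A:
  [  0.83   -0.23   -0.22]
  [ -0.07    0.74   -0.25]
  [ -0.10   -0.10    0.89]
Leontief inverse L = M⁻¹:
  [  1.2984    0.4646    0.4514]
  [  0.1789    1.4687    0.4568]
  [  0.1660    0.2172    1.2256]
Total output x = L · d:
  x_0 = 1.2984·44 + 0.4646·61 + 0.4514·40 = 103.5251
  x_1 = 0.1789·44 + 1.4687·61 + 0.4568·40 = 115.7319
  x_2 = 0.1660·44 + 0.2172·61 + 1.2256·40 = 69.5794

115.7319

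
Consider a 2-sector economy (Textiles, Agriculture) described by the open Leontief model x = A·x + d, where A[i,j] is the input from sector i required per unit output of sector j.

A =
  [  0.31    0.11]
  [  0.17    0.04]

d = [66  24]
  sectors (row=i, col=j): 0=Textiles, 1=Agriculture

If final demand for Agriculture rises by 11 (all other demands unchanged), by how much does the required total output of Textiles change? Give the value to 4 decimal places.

Form M = I − A:
  [  0.69   -0.11]
  [ -0.17    0.96]
Leontief inverse L = M⁻¹:
  [  1.4914    0.1709]
  [  0.2641    1.0719]
Total output x = L · d:
  x_0 = 1.4914·66 + 0.1709·24 = 102.5322
  x_1 = 0.2641·66 + 1.0719·24 = 43.1568
Δx_0 = L[0,1] · Δd_1 = 0.1709 · 11 = 1.8798

1.8798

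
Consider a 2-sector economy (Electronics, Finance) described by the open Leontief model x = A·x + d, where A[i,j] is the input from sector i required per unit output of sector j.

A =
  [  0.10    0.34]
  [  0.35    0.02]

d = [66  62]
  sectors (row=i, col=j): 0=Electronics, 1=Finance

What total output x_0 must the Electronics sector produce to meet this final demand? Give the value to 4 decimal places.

112.3984

Form M = I − A:
  [  0.90   -0.34]
  [ -0.35    0.98]
Leontief inverse L = M⁻¹:
  [  1.2844    0.4456]
  [  0.4587    1.1796]
Total output x = L · d:
  x_0 = 1.2844·66 + 0.4456·62 = 112.3984
  x_1 = 0.4587·66 + 1.1796·62 = 103.4076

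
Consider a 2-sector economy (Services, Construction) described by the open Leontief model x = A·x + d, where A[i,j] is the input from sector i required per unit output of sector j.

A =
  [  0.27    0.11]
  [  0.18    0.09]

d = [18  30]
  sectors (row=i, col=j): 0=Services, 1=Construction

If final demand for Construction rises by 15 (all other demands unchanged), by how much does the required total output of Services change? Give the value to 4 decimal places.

2.5601

Form M = I − A:
  [  0.73   -0.11]
  [ -0.18    0.91]
Leontief inverse L = M⁻¹:
  [  1.4119    0.1707]
  [  0.2793    1.1327]
Total output x = L · d:
  x_0 = 1.4119·18 + 0.1707·30 = 30.5353
  x_1 = 0.2793·18 + 1.1327·30 = 39.0070
Δx_0 = L[0,1] · Δd_1 = 0.1707 · 15 = 2.5601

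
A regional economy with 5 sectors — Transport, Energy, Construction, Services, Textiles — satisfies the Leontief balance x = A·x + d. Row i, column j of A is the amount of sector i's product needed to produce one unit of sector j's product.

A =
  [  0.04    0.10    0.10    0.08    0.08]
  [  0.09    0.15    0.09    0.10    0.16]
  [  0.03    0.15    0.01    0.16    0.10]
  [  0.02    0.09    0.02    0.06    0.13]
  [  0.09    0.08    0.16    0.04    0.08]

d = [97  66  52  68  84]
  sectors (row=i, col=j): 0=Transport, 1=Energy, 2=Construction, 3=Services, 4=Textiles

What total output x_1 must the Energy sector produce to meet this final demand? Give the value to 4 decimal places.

145.2146

Form M = I − A:
  [  0.96   -0.10   -0.10   -0.08   -0.08]
  [ -0.09    0.85   -0.09   -0.10   -0.16]
  [ -0.03   -0.15    0.99   -0.16   -0.10]
  [ -0.02   -0.09   -0.02    0.94   -0.13]
  [ -0.09   -0.08   -0.16   -0.04    0.92]
Leontief inverse L = M⁻¹:
  [  1.0823    0.1856    0.1556    0.1453    0.1638]
  [  0.1554    1.2735    0.1809    0.1915    0.2817]
  [  0.0795    0.2417    1.0766    0.2241    0.1976]
  [  0.0584    0.1556    0.0742    1.1063    0.1965]
  [  0.1358    0.1777    0.2214    0.1179    1.1704]
Total output x = L · d:
  x_0 = 1.0823·97 + 0.1856·66 + 0.1556·52 + 0.1453·68 + 0.1638·84 = 148.9703
  x_1 = 0.1554·97 + 1.2735·66 + 0.1809·52 + 0.1915·68 + 0.2817·84 = 145.2146
  x_2 = 0.0795·97 + 0.2417·66 + 1.0766·52 + 0.2241·68 + 0.1976·84 = 111.4846
  x_3 = 0.0584·97 + 0.1556·66 + 0.0742·52 + 1.1063·68 + 0.1965·84 = 111.5265
  x_4 = 0.1358·97 + 0.1777·66 + 0.2214·52 + 0.1179·68 + 1.1704·84 = 142.7425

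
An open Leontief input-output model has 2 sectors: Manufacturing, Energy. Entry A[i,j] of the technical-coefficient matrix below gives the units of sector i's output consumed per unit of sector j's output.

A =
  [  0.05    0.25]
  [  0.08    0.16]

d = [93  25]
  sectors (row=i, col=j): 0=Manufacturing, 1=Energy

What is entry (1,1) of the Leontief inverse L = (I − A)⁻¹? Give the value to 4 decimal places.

L[1,1] = 1.2211

Form M = I − A:
  [  0.95   -0.25]
  [ -0.08    0.84]
Leontief inverse L = M⁻¹:
  [  1.0797    0.3213]
  [  0.1028    1.2211]
Total output x = L · d:
  x_0 = 1.0797·93 + 0.3213·25 = 108.4447
  x_1 = 0.1028·93 + 1.2211·25 = 40.0900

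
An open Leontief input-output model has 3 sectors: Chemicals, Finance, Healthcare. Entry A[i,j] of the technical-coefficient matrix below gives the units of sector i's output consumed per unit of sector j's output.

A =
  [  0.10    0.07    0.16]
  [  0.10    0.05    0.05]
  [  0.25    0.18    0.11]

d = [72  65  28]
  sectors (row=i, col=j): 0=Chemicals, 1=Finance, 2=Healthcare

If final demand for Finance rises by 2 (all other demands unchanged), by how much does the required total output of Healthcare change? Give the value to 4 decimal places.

Form M = I − A:
  [  0.90   -0.07   -0.16]
  [ -0.10    0.95   -0.05]
  [ -0.25   -0.18    0.89]
Leontief inverse L = M⁻¹:
  [  1.1868    0.1292    0.2206]
  [  0.1440    1.0796    0.0865]
  [  0.3625    0.2547    1.2031]
Total output x = L · d:
  x_0 = 1.1868·72 + 0.1292·65 + 0.2206·28 = 100.0241
  x_1 = 0.1440·72 + 1.0796·65 + 0.0865·28 = 82.9677
  x_2 = 0.3625·72 + 0.2547·65 + 1.2031·28 = 76.3373
Δx_2 = L[2,1] · Δd_1 = 0.2547 · 2 = 0.5093

0.5093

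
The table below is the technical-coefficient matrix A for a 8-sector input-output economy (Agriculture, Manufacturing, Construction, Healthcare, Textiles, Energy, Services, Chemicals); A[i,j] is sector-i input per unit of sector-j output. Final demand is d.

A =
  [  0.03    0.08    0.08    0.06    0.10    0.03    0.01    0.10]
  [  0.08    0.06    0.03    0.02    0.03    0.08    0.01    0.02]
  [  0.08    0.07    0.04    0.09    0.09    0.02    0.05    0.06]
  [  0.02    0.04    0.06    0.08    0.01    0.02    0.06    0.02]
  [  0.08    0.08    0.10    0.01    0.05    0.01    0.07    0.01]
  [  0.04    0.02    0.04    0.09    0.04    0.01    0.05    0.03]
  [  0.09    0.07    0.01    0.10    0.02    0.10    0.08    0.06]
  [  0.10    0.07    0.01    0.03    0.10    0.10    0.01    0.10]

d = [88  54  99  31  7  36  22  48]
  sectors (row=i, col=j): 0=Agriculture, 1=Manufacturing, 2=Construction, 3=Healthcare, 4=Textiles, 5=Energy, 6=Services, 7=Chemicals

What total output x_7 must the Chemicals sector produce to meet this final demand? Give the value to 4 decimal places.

Form M = I − A:
  [  0.97   -0.08   -0.08   -0.06   -0.10   -0.03   -0.01   -0.10]
  [ -0.08    0.94   -0.03   -0.02   -0.03   -0.08   -0.01   -0.02]
  [ -0.08   -0.07    0.96   -0.09   -0.09   -0.02   -0.05   -0.06]
  [ -0.02   -0.04   -0.06    0.92   -0.01   -0.02   -0.06   -0.02]
  [ -0.08   -0.08   -0.10   -0.01    0.95   -0.01   -0.07   -0.01]
  [ -0.04   -0.02   -0.04   -0.09   -0.04    0.99   -0.05   -0.03]
  [ -0.09   -0.07   -0.01   -0.10   -0.02   -0.10    0.92   -0.06]
  [ -0.10   -0.07   -0.01   -0.03   -0.10   -0.10   -0.01    0.90]
Leontief inverse L = M⁻¹:
  [  1.0879    0.1340    0.1217    0.1034    0.1500    0.0685    0.0433    0.1411]
  [  0.1133    1.0934    0.0585    0.0525    0.0626    0.1026    0.0306    0.0481]
  [  0.1348    0.1250    1.0841    0.1375    0.1374    0.0592    0.0855    0.1023]
  [  0.0531    0.0719    0.0834    1.1156    0.0360    0.0451    0.0843    0.0454]
  [  0.1289    0.1282    0.1352    0.0530    1.0926    0.0440    0.0996    0.0476]
  [  0.0737    0.0542    0.0672    0.1246    0.0683    1.0346    0.0752    0.0569]
  [  0.1433    0.1223    0.0511    0.1565    0.0661    0.1425    1.1167    0.1055]
  [  0.1571    0.1253    0.0560    0.0758    0.1540    0.1392    0.0428    1.1460]
Total output x = L · d:
  x_0 = 1.0879·88 + 0.1340·54 + 0.1217·99 + 0.1034·31 + 0.1500·7 + 0.0685·36 + 0.0433·22 + 0.1411·48 = 129.4697
  x_1 = 0.1133·88 + 1.0934·54 + 0.0585·99 + 0.0525·31 + 0.0626·7 + 0.1026·36 + 0.0306·22 + 0.0481·48 = 83.5465
  x_2 = 0.1348·88 + 0.1250·54 + 1.0841·99 + 0.1375·31 + 0.1374·7 + 0.0592·36 + 0.0855·22 + 0.1023·48 = 140.0865
  x_3 = 0.0531·88 + 0.0719·54 + 0.0834·99 + 1.1156·31 + 0.0360·7 + 0.0451·36 + 0.0843·22 + 0.0454·48 = 57.3033
  x_4 = 0.1289·88 + 0.1282·54 + 0.1352·99 + 0.0530·31 + 1.0926·7 + 0.0440·36 + 0.0996·22 + 0.0476·48 = 47.0036
  x_5 = 0.0737·88 + 0.0542·54 + 0.0672·99 + 0.1246·31 + 0.0683·7 + 1.0346·36 + 0.0752·22 + 0.0569·48 = 62.0443
  x_6 = 0.1433·88 + 0.1223·54 + 0.0511·99 + 0.1565·31 + 0.0661·7 + 0.1425·36 + 1.1167·22 + 0.1055·48 = 64.3556
  x_7 = 0.1571·88 + 0.1253·54 + 0.0560·99 + 0.0758·31 + 0.1540·7 + 0.1392·36 + 0.0428·22 + 1.1460·48 = 90.5150

90.5150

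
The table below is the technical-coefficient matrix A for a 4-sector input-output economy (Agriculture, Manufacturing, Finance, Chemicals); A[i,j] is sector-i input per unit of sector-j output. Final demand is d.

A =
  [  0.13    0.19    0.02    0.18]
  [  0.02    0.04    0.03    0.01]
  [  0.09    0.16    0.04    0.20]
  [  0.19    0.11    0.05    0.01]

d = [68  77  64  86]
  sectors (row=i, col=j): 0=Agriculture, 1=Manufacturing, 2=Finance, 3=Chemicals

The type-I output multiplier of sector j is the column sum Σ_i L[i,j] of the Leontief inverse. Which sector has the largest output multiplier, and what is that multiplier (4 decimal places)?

Manufacturing (1.7526)

Form M = I − A:
  [  0.87   -0.19   -0.02   -0.18]
  [ -0.02    0.96   -0.03   -0.01]
  [ -0.09   -0.16    0.96   -0.20]
  [ -0.19   -0.11   -0.05    0.99]
Leontief inverse L = M⁻¹:
  [  1.2112    0.2740    0.0459    0.2323]
  [  0.0331    1.0568    0.0350    0.0238]
  [  0.1700    0.2398    1.0657    0.2486]
  [  0.2447    0.1821    0.0665    1.0699]
Total output x = L · d:
  x_0 = 1.2112·68 + 0.2740·77 + 0.0459·64 + 0.2323·86 = 126.3684
  x_1 = 0.0331·68 + 1.0568·77 + 0.0350·64 + 0.0238·86 = 87.9009
  x_2 = 0.1700·68 + 0.2398·77 + 1.0657·64 + 0.2486·86 = 119.6073
  x_3 = 0.2447·68 + 0.1821·77 + 0.0665·64 + 1.0699·86 = 126.9287
Output multipliers (column sums of L):
  Agriculture: 1.6591
  Manufacturing: 1.7526
  Finance: 1.2130
  Chemicals: 1.5745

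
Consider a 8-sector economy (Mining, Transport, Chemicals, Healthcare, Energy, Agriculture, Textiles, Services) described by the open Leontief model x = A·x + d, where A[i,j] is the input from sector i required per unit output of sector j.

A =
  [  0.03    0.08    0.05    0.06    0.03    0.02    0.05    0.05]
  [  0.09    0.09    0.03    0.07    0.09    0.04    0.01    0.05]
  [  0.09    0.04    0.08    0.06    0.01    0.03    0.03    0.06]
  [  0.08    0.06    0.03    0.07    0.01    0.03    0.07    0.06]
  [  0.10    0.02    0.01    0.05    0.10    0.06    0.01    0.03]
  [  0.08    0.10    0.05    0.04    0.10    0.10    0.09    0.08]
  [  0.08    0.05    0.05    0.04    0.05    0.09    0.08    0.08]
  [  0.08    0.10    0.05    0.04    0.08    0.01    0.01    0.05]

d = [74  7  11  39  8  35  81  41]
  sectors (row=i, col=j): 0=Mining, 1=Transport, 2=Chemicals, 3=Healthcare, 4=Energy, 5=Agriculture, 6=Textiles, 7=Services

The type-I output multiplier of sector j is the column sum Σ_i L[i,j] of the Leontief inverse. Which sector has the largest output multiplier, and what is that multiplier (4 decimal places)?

Form M = I − A:
  [  0.97   -0.08   -0.05   -0.06   -0.03   -0.02   -0.05   -0.05]
  [ -0.09    0.91   -0.03   -0.07   -0.09   -0.04   -0.01   -0.05]
  [ -0.09   -0.04    0.92   -0.06   -0.01   -0.03   -0.03   -0.06]
  [ -0.08   -0.06   -0.03    0.93   -0.01   -0.03   -0.07   -0.06]
  [ -0.10   -0.02   -0.01   -0.05    0.90   -0.06   -0.01   -0.03]
  [ -0.08   -0.10   -0.05   -0.04   -0.10    0.90   -0.09   -0.08]
  [ -0.08   -0.05   -0.05   -0.04   -0.05   -0.09    0.92   -0.08]
  [ -0.08   -0.10   -0.05   -0.04   -0.08   -0.01   -0.01    0.95]
Leontief inverse L = M⁻¹:
  [  1.0824    0.1257    0.0784    0.0972    0.0680    0.0487    0.0766    0.0874]
  [  0.1537    1.1468    0.0625    0.1169    0.1408    0.0750    0.0416    0.0941]
  [  0.1425    0.0897    1.1132    0.0996    0.0458    0.0577    0.0598    0.1002]
  [  0.1351    0.1127    0.0623    1.1107    0.0505    0.0619    0.1028    0.1026]
  [  0.1505    0.0650    0.0362    0.0868    1.1421    0.0911    0.0387    0.0661]
  [  0.1714    0.1808    0.0988    0.1025    0.1753    1.1569    0.1390    0.1459]
  [  0.1529    0.1172    0.0920    0.0904    0.1083    0.1356    1.1223    0.1351]
  [  0.1366    0.1494    0.0795    0.0818    0.1243    0.0389    0.0348    1.0880]
Total output x = L · d:
  x_0 = 1.0824·74 + 0.1257·7 + 0.0784·11 + 0.0972·39 + 0.0680·8 + 0.0487·35 + 0.0766·81 + 0.0874·41 = 97.6626
  x_1 = 0.1537·74 + 1.1468·7 + 0.0625·11 + 0.1169·39 + 0.1408·8 + 0.0750·35 + 0.0416·81 + 0.0941·41 = 35.6312
  x_2 = 0.1425·74 + 0.0897·7 + 1.1132·11 + 0.0996·39 + 0.0458·8 + 0.0577·35 + 0.0598·81 + 0.1002·41 = 38.6426
  x_3 = 0.1351·74 + 0.1127·7 + 0.0623·11 + 1.1107·39 + 0.0505·8 + 0.0619·35 + 0.1028·81 + 0.1026·41 = 69.8948
  x_4 = 0.1505·74 + 0.0650·7 + 0.0362·11 + 0.0868·39 + 1.1421·8 + 0.0911·35 + 0.0387·81 + 0.0661·41 = 33.5414
  x_5 = 0.1714·74 + 0.1808·7 + 0.0988·11 + 0.1025·39 + 0.1753·8 + 1.1569·35 + 0.1390·81 + 0.1459·41 = 78.1608
  x_6 = 0.1529·74 + 0.1172·7 + 0.0920·11 + 0.0904·39 + 0.1083·8 + 0.1356·35 + 1.1223·81 + 0.1351·41 = 118.7332
  x_7 = 0.1366·74 + 0.1494·7 + 0.0795·11 + 0.0818·39 + 0.1243·8 + 0.0389·35 + 0.0348·81 + 1.0880·41 = 65.0066
Output multipliers (column sums of L):
  Mining: 2.1251
  Transport: 1.9873
  Chemicals: 1.6229
  Healthcare: 1.7858
  Energy: 1.8551
  Agriculture: 1.6657
  Textiles: 1.6157
  Services: 1.8193

Mining (2.1251)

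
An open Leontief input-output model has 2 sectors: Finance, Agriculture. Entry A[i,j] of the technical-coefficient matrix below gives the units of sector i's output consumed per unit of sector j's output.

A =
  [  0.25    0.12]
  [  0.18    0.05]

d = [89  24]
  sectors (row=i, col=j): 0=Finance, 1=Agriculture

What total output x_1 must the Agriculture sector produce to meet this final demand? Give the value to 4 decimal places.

49.2401

Form M = I − A:
  [  0.75   -0.12]
  [ -0.18    0.95]
Leontief inverse L = M⁻¹:
  [  1.3750    0.1737]
  [  0.2605    1.0855]
Total output x = L · d:
  x_0 = 1.3750·89 + 0.1737·24 = 126.5451
  x_1 = 0.2605·89 + 1.0855·24 = 49.2401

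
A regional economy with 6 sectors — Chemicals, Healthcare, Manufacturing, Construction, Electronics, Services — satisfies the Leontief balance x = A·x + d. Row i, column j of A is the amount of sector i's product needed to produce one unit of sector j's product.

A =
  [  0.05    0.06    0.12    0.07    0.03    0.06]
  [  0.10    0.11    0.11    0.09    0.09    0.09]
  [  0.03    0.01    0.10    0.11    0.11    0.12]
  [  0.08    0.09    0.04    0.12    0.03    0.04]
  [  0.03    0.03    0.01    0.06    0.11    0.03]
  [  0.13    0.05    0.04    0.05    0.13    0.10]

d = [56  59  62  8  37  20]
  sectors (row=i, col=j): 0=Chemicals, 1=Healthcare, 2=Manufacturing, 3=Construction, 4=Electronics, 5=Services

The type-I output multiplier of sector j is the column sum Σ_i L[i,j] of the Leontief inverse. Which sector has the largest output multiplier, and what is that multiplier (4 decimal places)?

Form M = I − A:
  [  0.95   -0.06   -0.12   -0.07   -0.03   -0.06]
  [ -0.10    0.89   -0.11   -0.09   -0.09   -0.09]
  [ -0.03   -0.01    0.90   -0.11   -0.11   -0.12]
  [ -0.08   -0.09   -0.04    0.88   -0.03   -0.04]
  [ -0.03   -0.03   -0.01   -0.06    0.89   -0.03]
  [ -0.13   -0.05   -0.04   -0.05   -0.13    0.90]
Leontief inverse L = M⁻¹:
  [  1.0980    0.0987    0.1704    0.1313    0.0892    0.1146]
  [  0.1724    1.1706    0.1834    0.1779    0.1772    0.1668]
  [  0.0869    0.0529    1.1470    0.1782    0.1821    0.1780]
  [  0.1320    0.1374    0.0919    1.1832    0.0828    0.0901]
  [  0.0590    0.0559    0.0342    0.0961    1.1470    0.0566]
  [  0.1879    0.0973    0.0958    0.1164    0.2011    1.1580]
Total output x = L · d:
  x_0 = 1.0980·56 + 0.0987·59 + 0.1704·62 + 0.1313·8 + 0.0892·37 + 0.1146·20 = 84.5122
  x_1 = 0.1724·56 + 1.1706·59 + 0.1834·62 + 0.1779·8 + 0.1772·37 + 0.1668·20 = 101.4065
  x_2 = 0.0869·56 + 0.0529·59 + 1.1470·62 + 0.1782·8 + 0.1821·37 + 0.1780·20 = 90.8258
  x_3 = 0.1320·56 + 0.1374·59 + 0.0919·62 + 1.1832·8 + 0.0828·37 + 0.0901·20 = 35.5252
  x_4 = 0.0590·56 + 0.0559·59 + 0.0342·62 + 0.0961·8 + 1.1470·37 + 0.0566·20 = 53.0668
  x_5 = 0.1879·56 + 0.0973·59 + 0.0958·62 + 0.1164·8 + 0.2011·37 + 1.1580·20 = 53.7388
Output multipliers (column sums of L):
  Chemicals: 1.7361
  Healthcare: 1.6129
  Manufacturing: 1.7227
  Construction: 1.8831
  Electronics: 1.8793
  Services: 1.7642

Construction (1.8831)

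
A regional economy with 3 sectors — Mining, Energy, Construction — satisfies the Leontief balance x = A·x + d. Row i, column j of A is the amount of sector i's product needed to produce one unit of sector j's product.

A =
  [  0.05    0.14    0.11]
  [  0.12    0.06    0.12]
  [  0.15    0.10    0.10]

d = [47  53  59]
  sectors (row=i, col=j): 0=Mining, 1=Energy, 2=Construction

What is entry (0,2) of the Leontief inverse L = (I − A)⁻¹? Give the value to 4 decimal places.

L[0,2] = 0.1586

Form M = I − A:
  [  0.95   -0.14   -0.11]
  [ -0.12    0.94   -0.12]
  [ -0.15   -0.10    0.90]
Leontief inverse L = M⁻¹:
  [  1.1005    0.1808    0.1586]
  [  0.1663    1.1064    0.1678]
  [  0.2019    0.1531    1.1562]
Total output x = L · d:
  x_0 = 1.1005·47 + 0.1808·53 + 0.1586·59 = 70.6633
  x_1 = 0.1663·47 + 1.1064·53 + 0.1678·59 = 76.3592
  x_2 = 0.2019·47 + 0.1531·53 + 1.1562·59 = 85.8171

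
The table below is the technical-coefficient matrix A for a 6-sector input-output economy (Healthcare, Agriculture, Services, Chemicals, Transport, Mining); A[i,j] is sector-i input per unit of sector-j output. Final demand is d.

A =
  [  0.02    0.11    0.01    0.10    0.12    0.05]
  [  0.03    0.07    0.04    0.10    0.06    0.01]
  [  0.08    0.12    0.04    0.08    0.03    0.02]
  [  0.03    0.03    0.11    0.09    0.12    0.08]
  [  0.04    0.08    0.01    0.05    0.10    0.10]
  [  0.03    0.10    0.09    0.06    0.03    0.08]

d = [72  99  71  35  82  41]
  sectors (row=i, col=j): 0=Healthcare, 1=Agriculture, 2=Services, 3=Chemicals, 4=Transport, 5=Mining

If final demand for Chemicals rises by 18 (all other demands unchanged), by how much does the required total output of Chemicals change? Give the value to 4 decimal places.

20.6453

Form M = I − A:
  [  0.98   -0.11   -0.01   -0.10   -0.12   -0.05]
  [ -0.03    0.93   -0.04   -0.10   -0.06   -0.01]
  [ -0.08   -0.12    0.96   -0.08   -0.03   -0.02]
  [ -0.03   -0.03   -0.11    0.91   -0.12   -0.08]
  [ -0.04   -0.08   -0.01   -0.05    0.90   -0.10]
  [ -0.03   -0.10   -0.09   -0.06   -0.03    0.92]
Leontief inverse L = M⁻¹:
  [  1.0435    0.1590    0.0453    0.1518    0.1745    0.0916]
  [  0.0492    1.1075    0.0676    0.1413    0.1028    0.0396]
  [  0.1013    0.1666    1.0703    0.1312    0.0795    0.0506]
  [  0.0612    0.0923    0.1496    1.1470    0.1764    0.1265]
  [  0.0614    0.1294    0.0421    0.0968    1.1469    0.1387]
  [  0.0553    0.1521    0.1247    0.1111    0.0735    1.1120]
Total output x = L · d:
  x_0 = 1.0435·72 + 0.1590·99 + 0.0453·71 + 0.1518·35 + 0.1745·82 + 0.0916·41 = 117.4748
  x_1 = 0.0492·72 + 1.1075·99 + 0.0676·71 + 0.1413·35 + 0.1028·82 + 0.0396·41 = 132.9827
  x_2 = 0.1013·72 + 0.1666·99 + 1.0703·71 + 0.1312·35 + 0.0795·82 + 0.0506·41 = 112.9600
  x_3 = 0.0612·72 + 0.0923·99 + 0.1496·71 + 1.1470·35 + 0.1764·82 + 0.1265·41 = 83.9692
  x_4 = 0.0614·72 + 0.1294·99 + 0.0421·71 + 0.0968·35 + 1.1469·82 + 0.1387·41 = 123.3395
  x_5 = 0.0553·72 + 0.1521·99 + 0.1247·71 + 0.1111·35 + 0.0735·82 + 1.1120·41 = 83.3992
Δx_3 = L[3,3] · Δd_3 = 1.1470 · 18 = 20.6453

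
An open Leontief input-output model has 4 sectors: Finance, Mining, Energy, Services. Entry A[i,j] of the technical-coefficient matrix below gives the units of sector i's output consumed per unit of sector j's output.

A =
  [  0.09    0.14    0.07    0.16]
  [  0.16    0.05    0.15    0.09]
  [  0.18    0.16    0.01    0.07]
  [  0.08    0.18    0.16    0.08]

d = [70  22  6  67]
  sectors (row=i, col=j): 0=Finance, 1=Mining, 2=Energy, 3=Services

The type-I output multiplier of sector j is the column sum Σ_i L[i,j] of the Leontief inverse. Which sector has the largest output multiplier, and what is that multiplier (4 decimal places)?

Mining (1.9602)

Form M = I − A:
  [  0.91   -0.14   -0.07   -0.16]
  [ -0.16    0.95   -0.15   -0.09]
  [ -0.18   -0.16    0.99   -0.07]
  [ -0.08   -0.18   -0.16    0.92]
Leontief inverse L = M⁻¹:
  [  1.1964    0.2500    0.1621    0.2449]
  [  0.2641    1.1627    0.2234    0.1767]
  [  0.2746    0.2541    1.0932    0.1558]
  [  0.2035    0.2934    0.2479    1.1699]
Total output x = L · d:
  x_0 = 1.1964·70 + 0.2500·22 + 0.1621·6 + 0.2449·67 = 106.6289
  x_1 = 0.2641·70 + 1.1627·22 + 0.2234·6 + 0.1767·67 = 57.2458
  x_2 = 0.2746·70 + 0.2541·22 + 1.0932·6 + 0.1558·67 = 41.8105
  x_3 = 0.2035·70 + 0.2934·22 + 0.2479·6 + 1.1699·67 = 100.5698
Output multipliers (column sums of L):
  Finance: 1.9387
  Mining: 1.9602
  Energy: 1.7266
  Services: 1.7472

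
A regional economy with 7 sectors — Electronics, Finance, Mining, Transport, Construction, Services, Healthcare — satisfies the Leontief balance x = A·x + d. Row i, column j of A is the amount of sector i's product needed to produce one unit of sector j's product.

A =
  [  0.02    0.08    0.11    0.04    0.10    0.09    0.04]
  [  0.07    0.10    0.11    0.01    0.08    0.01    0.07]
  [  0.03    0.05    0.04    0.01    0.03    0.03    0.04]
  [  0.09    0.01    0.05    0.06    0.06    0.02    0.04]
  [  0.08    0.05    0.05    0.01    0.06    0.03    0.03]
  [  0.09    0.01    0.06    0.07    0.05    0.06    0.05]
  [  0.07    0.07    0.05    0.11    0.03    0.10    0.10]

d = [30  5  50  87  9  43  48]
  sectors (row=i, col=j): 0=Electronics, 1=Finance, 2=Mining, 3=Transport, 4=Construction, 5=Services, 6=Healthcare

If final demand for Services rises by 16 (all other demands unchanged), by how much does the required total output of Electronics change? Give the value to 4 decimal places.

1.9682

Form M = I − A:
  [  0.98   -0.08   -0.11   -0.04   -0.10   -0.09   -0.04]
  [ -0.07    0.90   -0.11   -0.01   -0.08   -0.01   -0.07]
  [ -0.03   -0.05    0.96   -0.01   -0.03   -0.03   -0.04]
  [ -0.09   -0.01   -0.05    0.94   -0.06   -0.02   -0.04]
  [ -0.08   -0.05   -0.05   -0.01    0.94   -0.03   -0.03]
  [ -0.09   -0.01   -0.06   -0.07   -0.05    0.94   -0.05]
  [ -0.07   -0.07   -0.05   -0.11   -0.03   -0.10    0.90]
Leontief inverse L = M⁻¹:
  [  1.0686    0.1200    0.1589    0.0683    0.1424    0.1230    0.0785]
  [  0.1120    1.1462    0.1609    0.0361    0.1228    0.0444    0.1094]
  [  0.0532    0.0724    1.0663    0.0257    0.0520    0.0486    0.0610]
  [  0.1215    0.0384    0.0860    1.0826    0.0927    0.0478    0.0661]
  [  0.1092    0.0804    0.0864    0.0287    1.0916    0.0554    0.0557]
  [  0.1285    0.0415    0.1018    0.0989    0.0875    1.0934    0.0815]
  [  0.1276    0.1145    0.1088    0.1538    0.0810    0.1449    1.1481]
Total output x = L · d:
  x_0 = 1.0686·30 + 0.1200·5 + 0.1589·50 + 0.0683·87 + 0.1424·9 + 0.1230·43 + 0.0785·48 = 56.8880
  x_1 = 0.1120·30 + 1.1462·5 + 0.1609·50 + 0.0361·87 + 0.1228·9 + 0.0444·43 + 0.1094·48 = 28.5451
  x_2 = 0.0532·30 + 0.0724·5 + 1.0663·50 + 0.0257·87 + 0.0520·9 + 0.0486·43 + 0.0610·48 = 62.9946
  x_3 = 0.1215·30 + 0.0384·5 + 0.0860·50 + 1.0826·87 + 0.0927·9 + 0.0478·43 + 0.0661·48 = 108.3817
  x_4 = 0.1092·30 + 0.0804·5 + 0.0864·50 + 0.0287·87 + 1.0916·9 + 0.0554·43 + 0.0557·48 = 25.3774
  x_5 = 0.1285·30 + 0.0415·5 + 0.1018·50 + 0.0989·87 + 0.0875·9 + 1.0934·43 + 0.0815·48 = 69.4735
  x_6 = 0.1276·30 + 0.1145·5 + 0.1088·50 + 0.1538·87 + 0.0810·9 + 0.1449·43 + 1.1481·48 = 85.2897
Δx_0 = L[0,5] · Δd_5 = 0.1230 · 16 = 1.9682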